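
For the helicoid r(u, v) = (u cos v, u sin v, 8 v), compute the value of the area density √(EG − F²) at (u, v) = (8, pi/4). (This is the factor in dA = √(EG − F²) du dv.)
√(EG − F²)|_{(8, pi/4)} = 8*sqrt(2)

E = 1, F = 0, G = u^2 + 64, so EG − F² = u^2 + 64. Taking the positive square root: √(EG − F²) = sqrt(u^2 + 64). At (u, v) = (8, pi/4): 8*sqrt(2).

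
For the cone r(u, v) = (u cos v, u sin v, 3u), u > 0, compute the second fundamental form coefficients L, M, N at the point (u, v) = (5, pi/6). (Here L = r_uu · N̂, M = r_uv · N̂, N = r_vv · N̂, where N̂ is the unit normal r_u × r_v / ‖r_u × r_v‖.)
L = 0;  M = 0;  N = 3*sqrt(10)/2

Compute the unit normal N̂(u, v) = (-3*sqrt(10)*u*cos(v)/(10*Abs(u)), -3*sqrt(10)*u*sin(v)/(10*Abs(u)), sqrt(10)*u/(10*Abs(u))), and the second partials r_uu, r_uv, r_vv. Take dot products:
  L(u, v) = r_uu · N̂ = 0,
  M(u, v) = r_uv · N̂ = 0,
  N(u, v) = r_vv · N̂ = 3*sqrt(10)*u^2/(10*Abs(u)).
Evaluating at (u, v) = (5, pi/6):
  L = 0, M = 0, N = 3*sqrt(10)/2.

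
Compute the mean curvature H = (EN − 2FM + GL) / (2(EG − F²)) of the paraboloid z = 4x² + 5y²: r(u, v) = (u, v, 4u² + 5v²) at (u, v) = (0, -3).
H = 3609*sqrt(901)/811801

With E = 64*u^2 + 1, F = 80*u*v, G = 100*v^2 + 1, L = 8/sqrt(64*u^2 + 100*v^2 + 1), M = 0, N = 10/sqrt(64*u^2 + 100*v^2 + 1), assemble
  H = (EN − 2FM + GL) / (2(EG − F²)) = (320*u^2 + 400*v^2 + 9)/(64*u^2 + 100*v^2 + 1)^(3/2).
At (u, v) = (0, -3): H = 3609*sqrt(901)/811801.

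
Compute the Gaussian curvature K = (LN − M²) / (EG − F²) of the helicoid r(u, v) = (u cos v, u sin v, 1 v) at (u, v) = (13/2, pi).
K = -16/29929

Coefficients of the first fundamental form: E = 1, F = 0, G = u^2 + 1.
Coefficients of the second fundamental form: L = 0, M = -1/sqrt(u^2 + 1), N = 0.
Assemble K = (LN − M²)/(EG − F²) = -1/(u^2 + 1)^2. At (u, v) = (13/2, pi): K = -16/29929.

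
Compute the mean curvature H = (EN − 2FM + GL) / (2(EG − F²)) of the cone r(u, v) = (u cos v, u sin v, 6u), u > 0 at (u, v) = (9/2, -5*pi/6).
H = 2*sqrt(37)/111

With E = 37, F = 0, G = u^2, L = 0, M = 0, N = 6*sqrt(37)*u^2/(37*Abs(u)), assemble
  H = (EN − 2FM + GL) / (2(EG − F²)) = 3*sqrt(37)/(37*Abs(u)).
At (u, v) = (9/2, -5*pi/6): H = 2*sqrt(37)/111.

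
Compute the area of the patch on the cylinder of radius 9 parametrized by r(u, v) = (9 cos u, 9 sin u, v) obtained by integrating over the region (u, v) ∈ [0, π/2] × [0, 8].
Area = 36*pi

Area = ∫∫ √(EG − F²) du dv with √(EG − F²) = 9. Integrating over [0, π/2] × [0, 8] gives 36*pi.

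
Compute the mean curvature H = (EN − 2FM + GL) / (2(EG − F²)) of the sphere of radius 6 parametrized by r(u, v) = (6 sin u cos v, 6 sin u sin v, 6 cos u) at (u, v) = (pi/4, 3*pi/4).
H = -1/6

With E = 36, F = 0, G = 36*sin(u)^2, L = -6*sin(u)/Abs(sin(u)), M = 0, N = -6*sin(u)^3/Abs(sin(u)), assemble
  H = (EN − 2FM + GL) / (2(EG − F²)) = -sin(u)/(6*Abs(sin(u))).
At (u, v) = (pi/4, 3*pi/4): H = -1/6.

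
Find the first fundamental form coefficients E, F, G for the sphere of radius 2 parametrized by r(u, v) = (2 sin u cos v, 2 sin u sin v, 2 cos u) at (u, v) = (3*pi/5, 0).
E = 4;  F = 0;  G = sqrt(5)/2 + 5/2

Partials: r_u = (2*cos(u)*cos(v), 2*sin(v)*cos(u), -2*sin(u)), r_v = (-2*sin(u)*sin(v), 2*sin(u)*cos(v), 0). As functions of (u, v):
  E = r_u · r_u = 4,
  F = r_u · r_v = 0,
  G = r_v · r_v = 4*sin(u)^2.
Evaluating at (u, v) = (3*pi/5, 0): E = 4, F = 0, G = sqrt(5)/2 + 5/2.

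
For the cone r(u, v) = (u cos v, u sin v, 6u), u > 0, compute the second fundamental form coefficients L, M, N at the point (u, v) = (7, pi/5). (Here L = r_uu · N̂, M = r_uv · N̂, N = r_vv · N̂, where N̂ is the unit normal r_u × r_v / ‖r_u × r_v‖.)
L = 0;  M = 0;  N = 42*sqrt(37)/37

Compute the unit normal N̂(u, v) = (-6*sqrt(37)*u*cos(v)/(37*Abs(u)), -6*sqrt(37)*u*sin(v)/(37*Abs(u)), sqrt(37)*u/(37*Abs(u))), and the second partials r_uu, r_uv, r_vv. Take dot products:
  L(u, v) = r_uu · N̂ = 0,
  M(u, v) = r_uv · N̂ = 0,
  N(u, v) = r_vv · N̂ = 6*sqrt(37)*u^2/(37*Abs(u)).
Evaluating at (u, v) = (7, pi/5):
  L = 0, M = 0, N = 42*sqrt(37)/37.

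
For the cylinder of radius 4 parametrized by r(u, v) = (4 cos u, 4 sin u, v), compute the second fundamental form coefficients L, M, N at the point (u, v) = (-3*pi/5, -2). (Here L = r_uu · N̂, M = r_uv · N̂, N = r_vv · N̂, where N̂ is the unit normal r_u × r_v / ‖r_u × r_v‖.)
L = -4;  M = 0;  N = 0

Compute the unit normal N̂(u, v) = (cos(u), sin(u), 0), and the second partials r_uu, r_uv, r_vv. Take dot products:
  L(u, v) = r_uu · N̂ = -4,
  M(u, v) = r_uv · N̂ = 0,
  N(u, v) = r_vv · N̂ = 0.
Evaluating at (u, v) = (-3*pi/5, -2):
  L = -4, M = 0, N = 0.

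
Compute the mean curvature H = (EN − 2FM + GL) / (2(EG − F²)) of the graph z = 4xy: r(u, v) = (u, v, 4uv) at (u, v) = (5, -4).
H = 1280*sqrt(73)/143883

With E = 16*v^2 + 1, F = 16*u*v, G = 16*u^2 + 1, L = 0, M = 4/sqrt(16*u^2 + 16*v^2 + 1), N = 0, assemble
  H = (EN − 2FM + GL) / (2(EG − F²)) = -64*u*v/(16*u^2 + 16*v^2 + 1)^(3/2).
At (u, v) = (5, -4): H = 1280*sqrt(73)/143883.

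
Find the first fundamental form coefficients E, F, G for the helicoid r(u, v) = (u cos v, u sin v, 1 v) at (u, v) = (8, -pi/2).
E = 1;  F = 0;  G = 65

Partials: r_u = (cos(v), sin(v), 0), r_v = (-u*sin(v), u*cos(v), 1). As functions of (u, v):
  E = r_u · r_u = 1,
  F = r_u · r_v = 0,
  G = r_v · r_v = u^2 + 1.
Evaluating at (u, v) = (8, -pi/2): E = 1, F = 0, G = 65.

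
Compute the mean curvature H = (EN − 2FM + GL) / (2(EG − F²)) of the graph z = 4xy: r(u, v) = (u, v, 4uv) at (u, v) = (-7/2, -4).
H = -896*sqrt(453)/205209

With E = 16*v^2 + 1, F = 16*u*v, G = 16*u^2 + 1, L = 0, M = 4/sqrt(16*u^2 + 16*v^2 + 1), N = 0, assemble
  H = (EN − 2FM + GL) / (2(EG − F²)) = -64*u*v/(16*u^2 + 16*v^2 + 1)^(3/2).
At (u, v) = (-7/2, -4): H = -896*sqrt(453)/205209.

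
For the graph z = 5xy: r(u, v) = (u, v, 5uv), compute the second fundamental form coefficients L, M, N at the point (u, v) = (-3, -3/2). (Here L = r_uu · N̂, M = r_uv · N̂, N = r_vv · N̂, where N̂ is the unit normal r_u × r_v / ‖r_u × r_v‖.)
L = 0;  M = 10*sqrt(1129)/1129;  N = 0

Compute the unit normal N̂(u, v) = (-5*v/sqrt(25*u^2 + 25*v^2 + 1), -5*u/sqrt(25*u^2 + 25*v^2 + 1), 1/sqrt(25*u^2 + 25*v^2 + 1)), and the second partials r_uu, r_uv, r_vv. Take dot products:
  L(u, v) = r_uu · N̂ = 0,
  M(u, v) = r_uv · N̂ = 5/sqrt(25*u^2 + 25*v^2 + 1),
  N(u, v) = r_vv · N̂ = 0.
Evaluating at (u, v) = (-3, -3/2):
  L = 0, M = 10*sqrt(1129)/1129, N = 0.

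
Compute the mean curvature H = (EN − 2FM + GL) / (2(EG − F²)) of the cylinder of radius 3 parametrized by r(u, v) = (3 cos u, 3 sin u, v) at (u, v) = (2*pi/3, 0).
H = -1/6

With E = 9, F = 0, G = 1, L = -3, M = 0, N = 0, assemble
  H = (EN − 2FM + GL) / (2(EG − F²)) = -1/6.
At (u, v) = (2*pi/3, 0): H = -1/6.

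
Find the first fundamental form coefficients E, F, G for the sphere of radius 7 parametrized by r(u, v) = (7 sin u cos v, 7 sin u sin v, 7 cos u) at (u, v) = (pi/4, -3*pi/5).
E = 49;  F = 0;  G = 49/2

Partials: r_u = (7*cos(u)*cos(v), 7*sin(v)*cos(u), -7*sin(u)), r_v = (-7*sin(u)*sin(v), 7*sin(u)*cos(v), 0). As functions of (u, v):
  E = r_u · r_u = 49,
  F = r_u · r_v = 0,
  G = r_v · r_v = 49*sin(u)^2.
Evaluating at (u, v) = (pi/4, -3*pi/5): E = 49, F = 0, G = 49/2.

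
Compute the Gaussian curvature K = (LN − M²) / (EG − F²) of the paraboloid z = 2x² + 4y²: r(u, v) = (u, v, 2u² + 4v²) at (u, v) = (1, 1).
K = 32/6561

Coefficients of the first fundamental form: E = 16*u^2 + 1, F = 32*u*v, G = 64*v^2 + 1.
Coefficients of the second fundamental form: L = 4/sqrt(16*u^2 + 64*v^2 + 1), M = 0, N = 8/sqrt(16*u^2 + 64*v^2 + 1).
Assemble K = (LN − M²)/(EG − F²) = 32/(256*u^4 + 2048*u^2*v^2 + 32*u^2 + 4096*v^4 + 128*v^2 + 1). At (u, v) = (1, 1): K = 32/6561.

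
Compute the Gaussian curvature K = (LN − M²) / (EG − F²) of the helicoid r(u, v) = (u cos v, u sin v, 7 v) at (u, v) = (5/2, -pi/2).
K = -784/48841

Coefficients of the first fundamental form: E = 1, F = 0, G = u^2 + 49.
Coefficients of the second fundamental form: L = 0, M = -7/sqrt(u^2 + 49), N = 0.
Assemble K = (LN − M²)/(EG − F²) = -49/(u^2 + 49)^2. At (u, v) = (5/2, -pi/2): K = -784/48841.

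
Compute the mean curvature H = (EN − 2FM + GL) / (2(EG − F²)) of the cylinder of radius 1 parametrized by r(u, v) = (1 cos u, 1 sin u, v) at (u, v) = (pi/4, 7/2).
H = -1/2

With E = 1, F = 0, G = 1, L = -1, M = 0, N = 0, assemble
  H = (EN − 2FM + GL) / (2(EG − F²)) = -1/2.
At (u, v) = (pi/4, 7/2): H = -1/2.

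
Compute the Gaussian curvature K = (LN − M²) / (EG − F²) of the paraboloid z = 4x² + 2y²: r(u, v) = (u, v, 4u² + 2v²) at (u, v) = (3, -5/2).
K = 32/458329

Coefficients of the first fundamental form: E = 64*u^2 + 1, F = 32*u*v, G = 16*v^2 + 1.
Coefficients of the second fundamental form: L = 8/sqrt(64*u^2 + 16*v^2 + 1), M = 0, N = 4/sqrt(64*u^2 + 16*v^2 + 1).
Assemble K = (LN − M²)/(EG − F²) = 32/(4096*u^4 + 2048*u^2*v^2 + 128*u^2 + 256*v^4 + 32*v^2 + 1). At (u, v) = (3, -5/2): K = 32/458329.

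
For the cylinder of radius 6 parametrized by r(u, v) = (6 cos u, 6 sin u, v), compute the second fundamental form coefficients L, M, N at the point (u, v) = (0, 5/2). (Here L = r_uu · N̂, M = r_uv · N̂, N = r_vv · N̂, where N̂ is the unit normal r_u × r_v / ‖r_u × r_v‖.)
L = -6;  M = 0;  N = 0

Compute the unit normal N̂(u, v) = (cos(u), sin(u), 0), and the second partials r_uu, r_uv, r_vv. Take dot products:
  L(u, v) = r_uu · N̂ = -6,
  M(u, v) = r_uv · N̂ = 0,
  N(u, v) = r_vv · N̂ = 0.
Evaluating at (u, v) = (0, 5/2):
  L = -6, M = 0, N = 0.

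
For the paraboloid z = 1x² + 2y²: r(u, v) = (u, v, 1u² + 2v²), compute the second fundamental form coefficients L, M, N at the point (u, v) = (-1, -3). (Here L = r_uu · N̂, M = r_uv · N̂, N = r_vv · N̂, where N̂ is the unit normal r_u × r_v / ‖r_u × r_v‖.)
L = 2*sqrt(149)/149;  M = 0;  N = 4*sqrt(149)/149

Compute the unit normal N̂(u, v) = (-2*u/sqrt(4*u^2 + 16*v^2 + 1), -4*v/sqrt(4*u^2 + 16*v^2 + 1), 1/sqrt(4*u^2 + 16*v^2 + 1)), and the second partials r_uu, r_uv, r_vv. Take dot products:
  L(u, v) = r_uu · N̂ = 2/sqrt(4*u^2 + 16*v^2 + 1),
  M(u, v) = r_uv · N̂ = 0,
  N(u, v) = r_vv · N̂ = 4/sqrt(4*u^2 + 16*v^2 + 1).
Evaluating at (u, v) = (-1, -3):
  L = 2*sqrt(149)/149, M = 0, N = 4*sqrt(149)/149.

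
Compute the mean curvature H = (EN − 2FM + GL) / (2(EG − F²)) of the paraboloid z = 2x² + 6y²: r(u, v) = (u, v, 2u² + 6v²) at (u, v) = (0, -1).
H = 296*sqrt(145)/21025

With E = 16*u^2 + 1, F = 48*u*v, G = 144*v^2 + 1, L = 4/sqrt(16*u^2 + 144*v^2 + 1), M = 0, N = 12/sqrt(16*u^2 + 144*v^2 + 1), assemble
  H = (EN − 2FM + GL) / (2(EG − F²)) = 8*(12*u^2 + 36*v^2 + 1)/(16*u^2 + 144*v^2 + 1)^(3/2).
At (u, v) = (0, -1): H = 296*sqrt(145)/21025.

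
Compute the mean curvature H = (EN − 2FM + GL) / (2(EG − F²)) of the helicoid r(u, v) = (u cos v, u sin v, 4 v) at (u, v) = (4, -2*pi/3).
H = 0

With E = 1, F = 0, G = u^2 + 16, L = 0, M = -4/sqrt(u^2 + 16), N = 0, assemble
  H = (EN − 2FM + GL) / (2(EG − F²)) = 0.
At (u, v) = (4, -2*pi/3): H = 0.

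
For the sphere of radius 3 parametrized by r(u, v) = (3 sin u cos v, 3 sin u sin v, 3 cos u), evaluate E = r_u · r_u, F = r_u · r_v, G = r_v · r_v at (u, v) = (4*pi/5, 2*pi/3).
E = 9;  F = 0;  G = 45/8 - 9*sqrt(5)/8

Partials: r_u = (3*cos(u)*cos(v), 3*sin(v)*cos(u), -3*sin(u)), r_v = (-3*sin(u)*sin(v), 3*sin(u)*cos(v), 0). As functions of (u, v):
  E = r_u · r_u = 9,
  F = r_u · r_v = 0,
  G = r_v · r_v = 9*sin(u)^2.
Evaluating at (u, v) = (4*pi/5, 2*pi/3): E = 9, F = 0, G = 45/8 - 9*sqrt(5)/8.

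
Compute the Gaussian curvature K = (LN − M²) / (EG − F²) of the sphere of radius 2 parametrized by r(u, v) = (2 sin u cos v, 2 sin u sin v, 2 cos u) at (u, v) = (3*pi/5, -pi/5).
K = 1/4

Coefficients of the first fundamental form: E = 4, F = 0, G = 4*sin(u)^2.
Coefficients of the second fundamental form: L = -2*sin(u)/Abs(sin(u)), M = 0, N = -2*sin(u)^3/Abs(sin(u)).
Assemble K = (LN − M²)/(EG − F²) = 1/4. At (u, v) = (3*pi/5, -pi/5): K = 1/4.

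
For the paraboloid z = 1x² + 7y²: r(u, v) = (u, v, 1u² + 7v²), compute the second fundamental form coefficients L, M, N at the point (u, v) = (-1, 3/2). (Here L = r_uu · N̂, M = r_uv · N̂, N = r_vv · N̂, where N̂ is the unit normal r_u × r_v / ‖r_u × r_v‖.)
L = sqrt(446)/223;  M = 0;  N = 7*sqrt(446)/223

Compute the unit normal N̂(u, v) = (-2*u/sqrt(4*u^2 + 196*v^2 + 1), -14*v/sqrt(4*u^2 + 196*v^2 + 1), 1/sqrt(4*u^2 + 196*v^2 + 1)), and the second partials r_uu, r_uv, r_vv. Take dot products:
  L(u, v) = r_uu · N̂ = 2/sqrt(4*u^2 + 196*v^2 + 1),
  M(u, v) = r_uv · N̂ = 0,
  N(u, v) = r_vv · N̂ = 14/sqrt(4*u^2 + 196*v^2 + 1).
Evaluating at (u, v) = (-1, 3/2):
  L = sqrt(446)/223, M = 0, N = 7*sqrt(446)/223.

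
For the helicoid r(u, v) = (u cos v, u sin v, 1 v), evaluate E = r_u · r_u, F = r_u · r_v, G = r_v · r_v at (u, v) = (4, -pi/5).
E = 1;  F = 0;  G = 17

Partials: r_u = (cos(v), sin(v), 0), r_v = (-u*sin(v), u*cos(v), 1). As functions of (u, v):
  E = r_u · r_u = 1,
  F = r_u · r_v = 0,
  G = r_v · r_v = u^2 + 1.
Evaluating at (u, v) = (4, -pi/5): E = 1, F = 0, G = 17.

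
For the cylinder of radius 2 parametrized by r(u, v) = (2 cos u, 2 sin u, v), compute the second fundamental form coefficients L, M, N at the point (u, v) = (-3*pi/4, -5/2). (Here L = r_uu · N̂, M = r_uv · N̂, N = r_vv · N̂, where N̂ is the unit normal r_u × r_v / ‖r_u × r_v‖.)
L = -2;  M = 0;  N = 0

Compute the unit normal N̂(u, v) = (cos(u), sin(u), 0), and the second partials r_uu, r_uv, r_vv. Take dot products:
  L(u, v) = r_uu · N̂ = -2,
  M(u, v) = r_uv · N̂ = 0,
  N(u, v) = r_vv · N̂ = 0.
Evaluating at (u, v) = (-3*pi/4, -5/2):
  L = -2, M = 0, N = 0.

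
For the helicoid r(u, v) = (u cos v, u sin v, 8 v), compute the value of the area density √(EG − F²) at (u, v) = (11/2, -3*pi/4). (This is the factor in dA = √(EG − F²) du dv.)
√(EG − F²)|_{(11/2, -3*pi/4)} = sqrt(377)/2

E = 1, F = 0, G = u^2 + 64, so EG − F² = u^2 + 64. Taking the positive square root: √(EG − F²) = sqrt(u^2 + 64). At (u, v) = (11/2, -3*pi/4): sqrt(377)/2.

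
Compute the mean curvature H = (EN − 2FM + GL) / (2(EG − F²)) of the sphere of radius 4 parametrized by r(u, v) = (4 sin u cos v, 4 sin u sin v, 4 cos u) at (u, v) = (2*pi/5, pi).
H = -1/4

With E = 16, F = 0, G = 16*sin(u)^2, L = -4*sin(u)/Abs(sin(u)), M = 0, N = -4*sin(u)^3/Abs(sin(u)), assemble
  H = (EN − 2FM + GL) / (2(EG − F²)) = -sin(u)/(4*Abs(sin(u))).
At (u, v) = (2*pi/5, pi): H = -1/4.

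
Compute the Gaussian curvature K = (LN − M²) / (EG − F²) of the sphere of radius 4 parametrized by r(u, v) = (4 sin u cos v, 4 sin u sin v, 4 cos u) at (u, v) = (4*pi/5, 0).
K = 1/16

Coefficients of the first fundamental form: E = 16, F = 0, G = 16*sin(u)^2.
Coefficients of the second fundamental form: L = -4*sin(u)/Abs(sin(u)), M = 0, N = -4*sin(u)^3/Abs(sin(u)).
Assemble K = (LN − M²)/(EG − F²) = 1/16. At (u, v) = (4*pi/5, 0): K = 1/16.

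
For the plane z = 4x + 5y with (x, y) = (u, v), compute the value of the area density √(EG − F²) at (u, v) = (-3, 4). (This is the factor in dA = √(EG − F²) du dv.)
√(EG − F²)|_{(-3, 4)} = sqrt(42)

E = 17, F = 20, G = 26, so EG − F² = 42. Taking the positive square root: √(EG − F²) = sqrt(42). At (u, v) = (-3, 4): sqrt(42).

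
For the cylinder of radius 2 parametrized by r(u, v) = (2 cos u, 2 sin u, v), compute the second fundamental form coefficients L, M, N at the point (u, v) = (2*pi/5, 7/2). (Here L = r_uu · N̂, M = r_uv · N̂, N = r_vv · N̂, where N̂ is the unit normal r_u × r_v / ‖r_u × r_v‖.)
L = -2;  M = 0;  N = 0

Compute the unit normal N̂(u, v) = (cos(u), sin(u), 0), and the second partials r_uu, r_uv, r_vv. Take dot products:
  L(u, v) = r_uu · N̂ = -2,
  M(u, v) = r_uv · N̂ = 0,
  N(u, v) = r_vv · N̂ = 0.
Evaluating at (u, v) = (2*pi/5, 7/2):
  L = -2, M = 0, N = 0.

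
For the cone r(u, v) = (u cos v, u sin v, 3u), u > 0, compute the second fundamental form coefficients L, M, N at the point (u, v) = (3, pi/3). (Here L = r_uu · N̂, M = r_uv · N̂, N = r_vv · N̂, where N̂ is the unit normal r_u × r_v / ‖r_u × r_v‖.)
L = 0;  M = 0;  N = 9*sqrt(10)/10

Compute the unit normal N̂(u, v) = (-3*sqrt(10)*u*cos(v)/(10*Abs(u)), -3*sqrt(10)*u*sin(v)/(10*Abs(u)), sqrt(10)*u/(10*Abs(u))), and the second partials r_uu, r_uv, r_vv. Take dot products:
  L(u, v) = r_uu · N̂ = 0,
  M(u, v) = r_uv · N̂ = 0,
  N(u, v) = r_vv · N̂ = 3*sqrt(10)*u^2/(10*Abs(u)).
Evaluating at (u, v) = (3, pi/3):
  L = 0, M = 0, N = 9*sqrt(10)/10.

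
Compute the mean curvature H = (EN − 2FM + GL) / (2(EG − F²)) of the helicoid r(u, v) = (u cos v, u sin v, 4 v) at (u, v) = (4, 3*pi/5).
H = 0

With E = 1, F = 0, G = u^2 + 16, L = 0, M = -4/sqrt(u^2 + 16), N = 0, assemble
  H = (EN − 2FM + GL) / (2(EG − F²)) = 0.
At (u, v) = (4, 3*pi/5): H = 0.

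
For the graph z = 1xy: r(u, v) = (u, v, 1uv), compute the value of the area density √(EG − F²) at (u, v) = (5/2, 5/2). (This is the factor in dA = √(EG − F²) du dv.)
√(EG − F²)|_{(5/2, 5/2)} = 3*sqrt(6)/2

E = v^2 + 1, F = u*v, G = u^2 + 1, so EG − F² = u^2 + v^2 + 1. Taking the positive square root: √(EG − F²) = sqrt(u^2 + v^2 + 1). At (u, v) = (5/2, 5/2): 3*sqrt(6)/2.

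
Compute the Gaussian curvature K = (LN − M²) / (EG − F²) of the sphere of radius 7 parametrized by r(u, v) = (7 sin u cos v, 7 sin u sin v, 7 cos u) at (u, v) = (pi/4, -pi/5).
K = 1/49

Coefficients of the first fundamental form: E = 49, F = 0, G = 49*sin(u)^2.
Coefficients of the second fundamental form: L = -7*sin(u)/Abs(sin(u)), M = 0, N = -7*sin(u)^3/Abs(sin(u)).
Assemble K = (LN − M²)/(EG − F²) = 1/49. At (u, v) = (pi/4, -pi/5): K = 1/49.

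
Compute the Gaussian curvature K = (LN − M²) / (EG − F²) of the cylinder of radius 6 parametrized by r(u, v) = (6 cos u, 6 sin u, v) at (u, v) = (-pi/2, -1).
K = 0

Coefficients of the first fundamental form: E = 36, F = 0, G = 1.
Coefficients of the second fundamental form: L = -6, M = 0, N = 0.
Assemble K = (LN − M²)/(EG − F²) = 0. At (u, v) = (-pi/2, -1): K = 0.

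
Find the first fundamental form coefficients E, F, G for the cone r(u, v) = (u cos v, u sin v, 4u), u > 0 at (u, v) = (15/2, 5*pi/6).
E = 17;  F = 0;  G = 225/4

Partials: r_u = (cos(v), sin(v), 4), r_v = (-u*sin(v), u*cos(v), 0). As functions of (u, v):
  E = r_u · r_u = 17,
  F = r_u · r_v = 0,
  G = r_v · r_v = u^2.
Evaluating at (u, v) = (15/2, 5*pi/6): E = 17, F = 0, G = 225/4.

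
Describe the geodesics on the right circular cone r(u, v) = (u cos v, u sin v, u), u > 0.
The cone is flat away from the apex (K = 0). Slitting along a generator and unrolling gives an isometry to a sector of the plane; geodesics are the pre-images of straight lines in that sector. In particular, generators (v = const) are geodesics, and generic geodesics spiral from a minimum-distance point before returning to infinity.

For this cone, E = 2, F = 0, G = u², so EG − F² = 2u² > 0 (u > 0), and direct computation gives K = 0 away from the apex. Flatness lets us unroll the cone along a generator into a planar sector of angle 2π/√2 = π√2 ≈ 4.44 rad; geodesics on the cone are exactly the curves that develop to straight lines in this sector. Generators (v = const) develop to rays through the sector's vertex and are geodesics; the circles u = const develop to circular arcs and are not geodesics.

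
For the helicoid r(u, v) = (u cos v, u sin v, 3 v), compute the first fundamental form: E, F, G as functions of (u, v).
E = 1;  F = 0;  G = u^2 + 9

Compute partials: r_u = (cos(v), sin(v), 0), r_v = (-u*sin(v), u*cos(v), 3). Then
  E = r_u · r_u = 1,
  F = r_u · r_v = 0,
  G = r_v · r_v = u^2 + 9.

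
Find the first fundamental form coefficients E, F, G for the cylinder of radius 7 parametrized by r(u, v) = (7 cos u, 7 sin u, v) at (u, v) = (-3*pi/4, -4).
E = 49;  F = 0;  G = 1

Partials: r_u = (-7*sin(u), 7*cos(u), 0), r_v = (0, 0, 1). As functions of (u, v):
  E = r_u · r_u = 49,
  F = r_u · r_v = 0,
  G = r_v · r_v = 1.
Evaluating at (u, v) = (-3*pi/4, -4): E = 49, F = 0, G = 1.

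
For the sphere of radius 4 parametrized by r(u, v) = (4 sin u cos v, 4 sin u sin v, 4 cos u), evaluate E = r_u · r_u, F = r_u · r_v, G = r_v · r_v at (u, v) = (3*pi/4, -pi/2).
E = 16;  F = 0;  G = 8

Partials: r_u = (4*cos(u)*cos(v), 4*sin(v)*cos(u), -4*sin(u)), r_v = (-4*sin(u)*sin(v), 4*sin(u)*cos(v), 0). As functions of (u, v):
  E = r_u · r_u = 16,
  F = r_u · r_v = 0,
  G = r_v · r_v = 16*sin(u)^2.
Evaluating at (u, v) = (3*pi/4, -pi/2): E = 16, F = 0, G = 8.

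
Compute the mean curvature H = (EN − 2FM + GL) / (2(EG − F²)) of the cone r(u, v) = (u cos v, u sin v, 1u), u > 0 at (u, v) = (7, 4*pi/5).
H = sqrt(2)/28

With E = 2, F = 0, G = u^2, L = 0, M = 0, N = sqrt(2)*u^2/(2*Abs(u)), assemble
  H = (EN − 2FM + GL) / (2(EG − F²)) = sqrt(2)/(4*Abs(u)).
At (u, v) = (7, 4*pi/5): H = sqrt(2)/28.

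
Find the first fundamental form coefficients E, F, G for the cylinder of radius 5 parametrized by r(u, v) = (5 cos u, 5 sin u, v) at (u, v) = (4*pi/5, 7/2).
E = 25;  F = 0;  G = 1

Partials: r_u = (-5*sin(u), 5*cos(u), 0), r_v = (0, 0, 1). As functions of (u, v):
  E = r_u · r_u = 25,
  F = r_u · r_v = 0,
  G = r_v · r_v = 1.
Evaluating at (u, v) = (4*pi/5, 7/2): E = 25, F = 0, G = 1.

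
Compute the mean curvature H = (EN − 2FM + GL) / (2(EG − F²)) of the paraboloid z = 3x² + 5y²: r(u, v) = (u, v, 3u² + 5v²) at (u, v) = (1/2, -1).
H = 353*sqrt(110)/12100

With E = 36*u^2 + 1, F = 60*u*v, G = 100*v^2 + 1, L = 6/sqrt(36*u^2 + 100*v^2 + 1), M = 0, N = 10/sqrt(36*u^2 + 100*v^2 + 1), assemble
  H = (EN − 2FM + GL) / (2(EG − F²)) = 4*(45*u^2 + 75*v^2 + 2)/(36*u^2 + 100*v^2 + 1)^(3/2).
At (u, v) = (1/2, -1): H = 353*sqrt(110)/12100.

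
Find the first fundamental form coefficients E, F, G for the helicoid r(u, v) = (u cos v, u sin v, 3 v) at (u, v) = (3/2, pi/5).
E = 1;  F = 0;  G = 45/4

Partials: r_u = (cos(v), sin(v), 0), r_v = (-u*sin(v), u*cos(v), 3). As functions of (u, v):
  E = r_u · r_u = 1,
  F = r_u · r_v = 0,
  G = r_v · r_v = u^2 + 9.
Evaluating at (u, v) = (3/2, pi/5): E = 1, F = 0, G = 45/4.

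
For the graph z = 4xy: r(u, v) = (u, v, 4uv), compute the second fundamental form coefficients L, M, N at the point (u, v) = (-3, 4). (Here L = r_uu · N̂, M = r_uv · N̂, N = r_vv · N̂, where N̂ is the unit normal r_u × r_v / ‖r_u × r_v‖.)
L = 0;  M = 4*sqrt(401)/401;  N = 0

Compute the unit normal N̂(u, v) = (-4*v/sqrt(16*u^2 + 16*v^2 + 1), -4*u/sqrt(16*u^2 + 16*v^2 + 1), 1/sqrt(16*u^2 + 16*v^2 + 1)), and the second partials r_uu, r_uv, r_vv. Take dot products:
  L(u, v) = r_uu · N̂ = 0,
  M(u, v) = r_uv · N̂ = 4/sqrt(16*u^2 + 16*v^2 + 1),
  N(u, v) = r_vv · N̂ = 0.
Evaluating at (u, v) = (-3, 4):
  L = 0, M = 4*sqrt(401)/401, N = 0.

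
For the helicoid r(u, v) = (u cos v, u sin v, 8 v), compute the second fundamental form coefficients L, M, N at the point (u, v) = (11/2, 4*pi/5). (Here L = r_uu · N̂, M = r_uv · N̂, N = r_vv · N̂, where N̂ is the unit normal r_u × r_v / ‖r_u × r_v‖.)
L = 0;  M = -16*sqrt(377)/377;  N = 0

Compute the unit normal N̂(u, v) = (8*sin(v)/sqrt(u^2 + 64), -8*cos(v)/sqrt(u^2 + 64), u/sqrt(u^2 + 64)), and the second partials r_uu, r_uv, r_vv. Take dot products:
  L(u, v) = r_uu · N̂ = 0,
  M(u, v) = r_uv · N̂ = -8/sqrt(u^2 + 64),
  N(u, v) = r_vv · N̂ = 0.
Evaluating at (u, v) = (11/2, 4*pi/5):
  L = 0, M = -16*sqrt(377)/377, N = 0.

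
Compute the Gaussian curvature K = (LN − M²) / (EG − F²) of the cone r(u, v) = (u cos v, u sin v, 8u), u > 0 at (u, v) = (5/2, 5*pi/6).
K = 0

Coefficients of the first fundamental form: E = 65, F = 0, G = u^2.
Coefficients of the second fundamental form: L = 0, M = 0, N = 8*sqrt(65)*u^2/(65*Abs(u)).
Assemble K = (LN − M²)/(EG − F²) = 0. At (u, v) = (5/2, 5*pi/6): K = 0.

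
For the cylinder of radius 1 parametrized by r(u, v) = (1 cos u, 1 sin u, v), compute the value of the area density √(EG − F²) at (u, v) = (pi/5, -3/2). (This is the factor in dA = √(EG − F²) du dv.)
√(EG − F²)|_{(pi/5, -3/2)} = 1

E = 1, F = 0, G = 1, so EG − F² = 1. Taking the positive square root: √(EG − F²) = 1. At (u, v) = (pi/5, -3/2): 1.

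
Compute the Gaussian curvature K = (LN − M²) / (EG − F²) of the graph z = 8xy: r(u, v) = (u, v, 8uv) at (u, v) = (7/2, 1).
K = -64/720801

Coefficients of the first fundamental form: E = 64*v^2 + 1, F = 64*u*v, G = 64*u^2 + 1.
Coefficients of the second fundamental form: L = 0, M = 8/sqrt(64*u^2 + 64*v^2 + 1), N = 0.
Assemble K = (LN − M²)/(EG − F²) = -64/(4096*u^4 + 8192*u^2*v^2 + 128*u^2 + 4096*v^4 + 128*v^2 + 1). At (u, v) = (7/2, 1): K = -64/720801.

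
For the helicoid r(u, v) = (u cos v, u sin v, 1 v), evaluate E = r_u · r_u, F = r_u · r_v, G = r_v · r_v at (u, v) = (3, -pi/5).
E = 1;  F = 0;  G = 10

Partials: r_u = (cos(v), sin(v), 0), r_v = (-u*sin(v), u*cos(v), 1). As functions of (u, v):
  E = r_u · r_u = 1,
  F = r_u · r_v = 0,
  G = r_v · r_v = u^2 + 1.
Evaluating at (u, v) = (3, -pi/5): E = 1, F = 0, G = 10.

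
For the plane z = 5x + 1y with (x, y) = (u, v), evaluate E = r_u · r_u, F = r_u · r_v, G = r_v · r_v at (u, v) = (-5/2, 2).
E = 26;  F = 5;  G = 2

Partials: r_u = (1, 0, 5), r_v = (0, 1, 1). As functions of (u, v):
  E = r_u · r_u = 26,
  F = r_u · r_v = 5,
  G = r_v · r_v = 2.
Evaluating at (u, v) = (-5/2, 2): E = 26, F = 5, G = 2.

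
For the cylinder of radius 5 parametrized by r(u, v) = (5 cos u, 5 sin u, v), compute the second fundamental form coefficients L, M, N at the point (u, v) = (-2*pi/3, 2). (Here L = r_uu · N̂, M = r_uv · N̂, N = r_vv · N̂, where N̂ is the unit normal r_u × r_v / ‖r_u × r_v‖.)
L = -5;  M = 0;  N = 0

Compute the unit normal N̂(u, v) = (cos(u), sin(u), 0), and the second partials r_uu, r_uv, r_vv. Take dot products:
  L(u, v) = r_uu · N̂ = -5,
  M(u, v) = r_uv · N̂ = 0,
  N(u, v) = r_vv · N̂ = 0.
Evaluating at (u, v) = (-2*pi/3, 2):
  L = -5, M = 0, N = 0.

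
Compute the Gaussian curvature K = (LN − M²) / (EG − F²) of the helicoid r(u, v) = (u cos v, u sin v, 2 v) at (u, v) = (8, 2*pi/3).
K = -1/1156

Coefficients of the first fundamental form: E = 1, F = 0, G = u^2 + 4.
Coefficients of the second fundamental form: L = 0, M = -2/sqrt(u^2 + 4), N = 0.
Assemble K = (LN − M²)/(EG − F²) = -4/(u^2 + 4)^2. At (u, v) = (8, 2*pi/3): K = -1/1156.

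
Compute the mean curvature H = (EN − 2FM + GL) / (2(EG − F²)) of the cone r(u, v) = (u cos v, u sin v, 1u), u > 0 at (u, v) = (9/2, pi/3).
H = sqrt(2)/18

With E = 2, F = 0, G = u^2, L = 0, M = 0, N = sqrt(2)*u^2/(2*Abs(u)), assemble
  H = (EN − 2FM + GL) / (2(EG − F²)) = sqrt(2)/(4*Abs(u)).
At (u, v) = (9/2, pi/3): H = sqrt(2)/18.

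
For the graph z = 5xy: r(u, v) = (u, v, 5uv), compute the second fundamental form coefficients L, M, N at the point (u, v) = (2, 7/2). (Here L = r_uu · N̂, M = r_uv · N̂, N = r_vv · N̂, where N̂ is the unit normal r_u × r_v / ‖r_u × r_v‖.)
L = 0;  M = 10*sqrt(181)/543;  N = 0

Compute the unit normal N̂(u, v) = (-5*v/sqrt(25*u^2 + 25*v^2 + 1), -5*u/sqrt(25*u^2 + 25*v^2 + 1), 1/sqrt(25*u^2 + 25*v^2 + 1)), and the second partials r_uu, r_uv, r_vv. Take dot products:
  L(u, v) = r_uu · N̂ = 0,
  M(u, v) = r_uv · N̂ = 5/sqrt(25*u^2 + 25*v^2 + 1),
  N(u, v) = r_vv · N̂ = 0.
Evaluating at (u, v) = (2, 7/2):
  L = 0, M = 10*sqrt(181)/543, N = 0.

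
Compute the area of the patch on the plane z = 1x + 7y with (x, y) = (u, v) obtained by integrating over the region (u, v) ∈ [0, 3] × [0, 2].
Area = 6*sqrt(51)

Area = ∫∫ √(EG − F²) du dv with √(EG − F²) = sqrt(51). Integrating over [0, 3] × [0, 2] gives 6*sqrt(51).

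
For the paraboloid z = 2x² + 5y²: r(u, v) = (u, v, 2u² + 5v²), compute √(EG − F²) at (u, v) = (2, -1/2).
√(EG − F²)|_{(2, -1/2)} = 3*sqrt(10)

E = 16*u^2 + 1, F = 40*u*v, G = 100*v^2 + 1; EG − F² = 16*u^2 + 100*v^2 + 1; √(EG − F²) = sqrt(16*u^2 + 100*v^2 + 1). At the given point: 3*sqrt(10).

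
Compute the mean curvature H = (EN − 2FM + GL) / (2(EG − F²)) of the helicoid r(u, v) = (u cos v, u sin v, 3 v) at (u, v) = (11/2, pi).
H = 0

With E = 1, F = 0, G = u^2 + 9, L = 0, M = -3/sqrt(u^2 + 9), N = 0, assemble
  H = (EN − 2FM + GL) / (2(EG − F²)) = 0.
At (u, v) = (11/2, pi): H = 0.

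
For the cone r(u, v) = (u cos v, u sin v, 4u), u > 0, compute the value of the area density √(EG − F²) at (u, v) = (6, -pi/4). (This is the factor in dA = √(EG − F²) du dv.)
√(EG − F²)|_{(6, -pi/4)} = 6*sqrt(17)

E = 17, F = 0, G = u^2, so EG − F² = 17*u^2. Taking the positive square root: √(EG − F²) = sqrt(17)*Abs(u). At (u, v) = (6, -pi/4): 6*sqrt(17).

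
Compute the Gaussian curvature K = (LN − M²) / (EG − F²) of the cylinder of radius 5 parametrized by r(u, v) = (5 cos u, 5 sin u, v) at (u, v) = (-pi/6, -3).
K = 0

Coefficients of the first fundamental form: E = 25, F = 0, G = 1.
Coefficients of the second fundamental form: L = -5, M = 0, N = 0.
Assemble K = (LN − M²)/(EG − F²) = 0. At (u, v) = (-pi/6, -3): K = 0.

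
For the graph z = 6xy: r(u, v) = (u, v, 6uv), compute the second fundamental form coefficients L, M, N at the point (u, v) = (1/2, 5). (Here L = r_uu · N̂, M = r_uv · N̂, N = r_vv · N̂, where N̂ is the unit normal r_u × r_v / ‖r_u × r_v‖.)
L = 0;  M = 3*sqrt(910)/455;  N = 0

Compute the unit normal N̂(u, v) = (-6*v/sqrt(36*u^2 + 36*v^2 + 1), -6*u/sqrt(36*u^2 + 36*v^2 + 1), 1/sqrt(36*u^2 + 36*v^2 + 1)), and the second partials r_uu, r_uv, r_vv. Take dot products:
  L(u, v) = r_uu · N̂ = 0,
  M(u, v) = r_uv · N̂ = 6/sqrt(36*u^2 + 36*v^2 + 1),
  N(u, v) = r_vv · N̂ = 0.
Evaluating at (u, v) = (1/2, 5):
  L = 0, M = 3*sqrt(910)/455, N = 0.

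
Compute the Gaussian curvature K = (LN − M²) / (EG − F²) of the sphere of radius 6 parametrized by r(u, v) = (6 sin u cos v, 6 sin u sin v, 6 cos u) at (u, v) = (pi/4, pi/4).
K = 1/36

Coefficients of the first fundamental form: E = 36, F = 0, G = 36*sin(u)^2.
Coefficients of the second fundamental form: L = -6*sin(u)/Abs(sin(u)), M = 0, N = -6*sin(u)^3/Abs(sin(u)).
Assemble K = (LN − M²)/(EG − F²) = 1/36. At (u, v) = (pi/4, pi/4): K = 1/36.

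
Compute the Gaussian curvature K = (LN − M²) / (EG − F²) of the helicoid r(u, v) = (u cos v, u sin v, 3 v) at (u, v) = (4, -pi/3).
K = -9/625

Coefficients of the first fundamental form: E = 1, F = 0, G = u^2 + 9.
Coefficients of the second fundamental form: L = 0, M = -3/sqrt(u^2 + 9), N = 0.
Assemble K = (LN − M²)/(EG − F²) = -9/(u^2 + 9)^2. At (u, v) = (4, -pi/3): K = -9/625.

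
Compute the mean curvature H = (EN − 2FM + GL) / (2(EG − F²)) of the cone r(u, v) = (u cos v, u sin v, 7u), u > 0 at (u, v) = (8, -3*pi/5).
H = 7*sqrt(2)/160

With E = 50, F = 0, G = u^2, L = 0, M = 0, N = 7*sqrt(2)*u^2/(10*Abs(u)), assemble
  H = (EN − 2FM + GL) / (2(EG − F²)) = 7*sqrt(2)/(20*Abs(u)).
At (u, v) = (8, -3*pi/5): H = 7*sqrt(2)/160.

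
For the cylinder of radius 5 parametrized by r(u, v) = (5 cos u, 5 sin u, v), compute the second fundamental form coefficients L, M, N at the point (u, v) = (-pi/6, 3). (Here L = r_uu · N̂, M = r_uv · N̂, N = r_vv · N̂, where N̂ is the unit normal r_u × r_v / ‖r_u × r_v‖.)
L = -5;  M = 0;  N = 0

Compute the unit normal N̂(u, v) = (cos(u), sin(u), 0), and the second partials r_uu, r_uv, r_vv. Take dot products:
  L(u, v) = r_uu · N̂ = -5,
  M(u, v) = r_uv · N̂ = 0,
  N(u, v) = r_vv · N̂ = 0.
Evaluating at (u, v) = (-pi/6, 3):
  L = -5, M = 0, N = 0.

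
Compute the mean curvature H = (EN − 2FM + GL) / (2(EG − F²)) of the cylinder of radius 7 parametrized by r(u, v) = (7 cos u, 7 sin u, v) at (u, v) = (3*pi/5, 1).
H = -1/14

With E = 49, F = 0, G = 1, L = -7, M = 0, N = 0, assemble
  H = (EN − 2FM + GL) / (2(EG − F²)) = -1/14.
At (u, v) = (3*pi/5, 1): H = -1/14.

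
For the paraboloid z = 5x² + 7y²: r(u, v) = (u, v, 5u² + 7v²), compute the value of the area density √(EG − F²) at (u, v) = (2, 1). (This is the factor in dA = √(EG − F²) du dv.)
√(EG − F²)|_{(2, 1)} = sqrt(597)

E = 100*u^2 + 1, F = 140*u*v, G = 196*v^2 + 1, so EG − F² = 100*u^2 + 196*v^2 + 1. Taking the positive square root: √(EG − F²) = sqrt(100*u^2 + 196*v^2 + 1). At (u, v) = (2, 1): sqrt(597).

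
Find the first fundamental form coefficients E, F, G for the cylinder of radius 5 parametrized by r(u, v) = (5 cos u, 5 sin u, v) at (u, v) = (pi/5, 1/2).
E = 25;  F = 0;  G = 1

Partials: r_u = (-5*sin(u), 5*cos(u), 0), r_v = (0, 0, 1). As functions of (u, v):
  E = r_u · r_u = 25,
  F = r_u · r_v = 0,
  G = r_v · r_v = 1.
Evaluating at (u, v) = (pi/5, 1/2): E = 25, F = 0, G = 1.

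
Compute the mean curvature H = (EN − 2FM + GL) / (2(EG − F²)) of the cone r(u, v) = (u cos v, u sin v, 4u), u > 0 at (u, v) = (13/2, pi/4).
H = 4*sqrt(17)/221

With E = 17, F = 0, G = u^2, L = 0, M = 0, N = 4*sqrt(17)*u^2/(17*Abs(u)), assemble
  H = (EN − 2FM + GL) / (2(EG − F²)) = 2*sqrt(17)/(17*Abs(u)).
At (u, v) = (13/2, pi/4): H = 4*sqrt(17)/221.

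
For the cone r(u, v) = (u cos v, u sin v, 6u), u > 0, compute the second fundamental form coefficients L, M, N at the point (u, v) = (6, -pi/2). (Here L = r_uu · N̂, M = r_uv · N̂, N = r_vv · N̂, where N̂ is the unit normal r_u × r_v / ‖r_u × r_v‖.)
L = 0;  M = 0;  N = 36*sqrt(37)/37

Compute the unit normal N̂(u, v) = (-6*sqrt(37)*u*cos(v)/(37*Abs(u)), -6*sqrt(37)*u*sin(v)/(37*Abs(u)), sqrt(37)*u/(37*Abs(u))), and the second partials r_uu, r_uv, r_vv. Take dot products:
  L(u, v) = r_uu · N̂ = 0,
  M(u, v) = r_uv · N̂ = 0,
  N(u, v) = r_vv · N̂ = 6*sqrt(37)*u^2/(37*Abs(u)).
Evaluating at (u, v) = (6, -pi/2):
  L = 0, M = 0, N = 36*sqrt(37)/37.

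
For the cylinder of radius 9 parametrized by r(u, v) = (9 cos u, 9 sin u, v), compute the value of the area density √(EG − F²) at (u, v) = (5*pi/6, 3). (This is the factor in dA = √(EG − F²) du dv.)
√(EG − F²)|_{(5*pi/6, 3)} = 9

E = 81, F = 0, G = 1, so EG − F² = 81. Taking the positive square root: √(EG − F²) = 9. At (u, v) = (5*pi/6, 3): 9.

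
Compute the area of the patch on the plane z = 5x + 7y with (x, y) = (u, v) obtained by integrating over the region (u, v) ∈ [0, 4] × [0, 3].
Area = 60*sqrt(3)

Area = ∫∫ √(EG − F²) du dv with √(EG − F²) = 5*sqrt(3). Integrating over [0, 4] × [0, 3] gives 60*sqrt(3).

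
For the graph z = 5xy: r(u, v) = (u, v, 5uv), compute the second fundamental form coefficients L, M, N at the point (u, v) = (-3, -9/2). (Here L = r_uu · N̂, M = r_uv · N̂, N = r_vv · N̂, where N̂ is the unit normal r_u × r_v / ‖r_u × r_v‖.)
L = 0;  M = 10*sqrt(2929)/2929;  N = 0

Compute the unit normal N̂(u, v) = (-5*v/sqrt(25*u^2 + 25*v^2 + 1), -5*u/sqrt(25*u^2 + 25*v^2 + 1), 1/sqrt(25*u^2 + 25*v^2 + 1)), and the second partials r_uu, r_uv, r_vv. Take dot products:
  L(u, v) = r_uu · N̂ = 0,
  M(u, v) = r_uv · N̂ = 5/sqrt(25*u^2 + 25*v^2 + 1),
  N(u, v) = r_vv · N̂ = 0.
Evaluating at (u, v) = (-3, -9/2):
  L = 0, M = 10*sqrt(2929)/2929, N = 0.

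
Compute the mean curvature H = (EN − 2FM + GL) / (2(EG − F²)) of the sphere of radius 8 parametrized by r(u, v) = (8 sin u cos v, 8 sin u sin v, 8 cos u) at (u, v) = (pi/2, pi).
H = -1/8

With E = 64, F = 0, G = 64*sin(u)^2, L = -8*sin(u)/Abs(sin(u)), M = 0, N = -8*sin(u)^3/Abs(sin(u)), assemble
  H = (EN − 2FM + GL) / (2(EG − F²)) = -sin(u)/(8*Abs(sin(u))).
At (u, v) = (pi/2, pi): H = -1/8.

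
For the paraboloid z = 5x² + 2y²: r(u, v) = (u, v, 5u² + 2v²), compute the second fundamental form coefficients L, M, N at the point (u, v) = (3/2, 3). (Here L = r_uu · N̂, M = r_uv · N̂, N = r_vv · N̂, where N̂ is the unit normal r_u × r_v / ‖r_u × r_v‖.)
L = sqrt(370)/37;  M = 0;  N = 2*sqrt(370)/185

Compute the unit normal N̂(u, v) = (-10*u/sqrt(100*u^2 + 16*v^2 + 1), -4*v/sqrt(100*u^2 + 16*v^2 + 1), 1/sqrt(100*u^2 + 16*v^2 + 1)), and the second partials r_uu, r_uv, r_vv. Take dot products:
  L(u, v) = r_uu · N̂ = 10/sqrt(100*u^2 + 16*v^2 + 1),
  M(u, v) = r_uv · N̂ = 0,
  N(u, v) = r_vv · N̂ = 4/sqrt(100*u^2 + 16*v^2 + 1).
Evaluating at (u, v) = (3/2, 3):
  L = sqrt(370)/37, M = 0, N = 2*sqrt(370)/185.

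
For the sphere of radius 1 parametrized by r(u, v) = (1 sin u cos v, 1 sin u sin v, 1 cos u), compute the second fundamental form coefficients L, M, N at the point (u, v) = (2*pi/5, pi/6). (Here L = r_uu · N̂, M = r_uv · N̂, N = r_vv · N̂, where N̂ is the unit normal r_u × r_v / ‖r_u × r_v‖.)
L = -1;  M = 0;  N = -5/8 - sqrt(5)/8

Compute the unit normal N̂(u, v) = (sin(u)^2*cos(v)/Abs(sin(u)), sin(u)^2*sin(v)/Abs(sin(u)), sin(2*u)/(2*Abs(sin(u)))), and the second partials r_uu, r_uv, r_vv. Take dot products:
  L(u, v) = r_uu · N̂ = -sin(u)/Abs(sin(u)),
  M(u, v) = r_uv · N̂ = 0,
  N(u, v) = r_vv · N̂ = -sin(u)^3/Abs(sin(u)).
Evaluating at (u, v) = (2*pi/5, pi/6):
  L = -1, M = 0, N = -5/8 - sqrt(5)/8.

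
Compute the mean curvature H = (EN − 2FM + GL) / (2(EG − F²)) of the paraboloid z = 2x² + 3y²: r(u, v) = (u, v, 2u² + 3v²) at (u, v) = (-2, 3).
H = 845*sqrt(389)/151321

With E = 16*u^2 + 1, F = 24*u*v, G = 36*v^2 + 1, L = 4/sqrt(16*u^2 + 36*v^2 + 1), M = 0, N = 6/sqrt(16*u^2 + 36*v^2 + 1), assemble
  H = (EN − 2FM + GL) / (2(EG − F²)) = (48*u^2 + 72*v^2 + 5)/(16*u^2 + 36*v^2 + 1)^(3/2).
At (u, v) = (-2, 3): H = 845*sqrt(389)/151321.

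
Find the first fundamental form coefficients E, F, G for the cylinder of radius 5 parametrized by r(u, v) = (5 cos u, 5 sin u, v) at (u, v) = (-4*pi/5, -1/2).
E = 25;  F = 0;  G = 1

Partials: r_u = (-5*sin(u), 5*cos(u), 0), r_v = (0, 0, 1). As functions of (u, v):
  E = r_u · r_u = 25,
  F = r_u · r_v = 0,
  G = r_v · r_v = 1.
Evaluating at (u, v) = (-4*pi/5, -1/2): E = 25, F = 0, G = 1.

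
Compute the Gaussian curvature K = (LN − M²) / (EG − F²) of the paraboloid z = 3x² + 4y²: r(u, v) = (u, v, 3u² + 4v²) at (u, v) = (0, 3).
K = 48/332929

Coefficients of the first fundamental form: E = 36*u^2 + 1, F = 48*u*v, G = 64*v^2 + 1.
Coefficients of the second fundamental form: L = 6/sqrt(36*u^2 + 64*v^2 + 1), M = 0, N = 8/sqrt(36*u^2 + 64*v^2 + 1).
Assemble K = (LN − M²)/(EG − F²) = 48/(1296*u^4 + 4608*u^2*v^2 + 72*u^2 + 4096*v^4 + 128*v^2 + 1). At (u, v) = (0, 3): K = 48/332929.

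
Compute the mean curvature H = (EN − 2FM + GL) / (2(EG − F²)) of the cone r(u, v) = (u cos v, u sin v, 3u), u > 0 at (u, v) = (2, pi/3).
H = 3*sqrt(10)/40

With E = 10, F = 0, G = u^2, L = 0, M = 0, N = 3*sqrt(10)*u^2/(10*Abs(u)), assemble
  H = (EN − 2FM + GL) / (2(EG − F²)) = 3*sqrt(10)/(20*Abs(u)).
At (u, v) = (2, pi/3): H = 3*sqrt(10)/40.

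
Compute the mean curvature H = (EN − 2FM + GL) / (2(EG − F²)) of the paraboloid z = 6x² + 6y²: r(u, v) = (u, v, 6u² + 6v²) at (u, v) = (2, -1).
H = 4332*sqrt(721)/519841

With E = 144*u^2 + 1, F = 144*u*v, G = 144*v^2 + 1, L = 12/sqrt(144*u^2 + 144*v^2 + 1), M = 0, N = 12/sqrt(144*u^2 + 144*v^2 + 1), assemble
  H = (EN − 2FM + GL) / (2(EG − F²)) = 12*(72*u^2 + 72*v^2 + 1)/(144*u^2 + 144*v^2 + 1)^(3/2).
At (u, v) = (2, -1): H = 4332*sqrt(721)/519841.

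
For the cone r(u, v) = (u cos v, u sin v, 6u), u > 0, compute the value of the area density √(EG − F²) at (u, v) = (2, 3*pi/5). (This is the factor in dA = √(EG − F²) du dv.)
√(EG − F²)|_{(2, 3*pi/5)} = 2*sqrt(37)

E = 37, F = 0, G = u^2, so EG − F² = 37*u^2. Taking the positive square root: √(EG − F²) = sqrt(37)*Abs(u). At (u, v) = (2, 3*pi/5): 2*sqrt(37).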